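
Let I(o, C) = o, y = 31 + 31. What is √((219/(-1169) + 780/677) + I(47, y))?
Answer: 4*√1877625759674/791413 ≈ 6.9257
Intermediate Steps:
y = 62
√((219/(-1169) + 780/677) + I(47, y)) = √((219/(-1169) + 780/677) + 47) = √((219*(-1/1169) + 780*(1/677)) + 47) = √((-219/1169 + 780/677) + 47) = √(763557/791413 + 47) = √(37959968/791413) = 4*√1877625759674/791413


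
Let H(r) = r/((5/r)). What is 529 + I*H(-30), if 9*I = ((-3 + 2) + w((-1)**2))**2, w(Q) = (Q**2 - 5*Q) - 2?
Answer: 1509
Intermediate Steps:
w(Q) = -2 + Q**2 - 5*Q
I = 49/9 (I = ((-3 + 2) + (-2 + ((-1)**2)**2 - 5*(-1)**2))**2/9 = (-1 + (-2 + 1**2 - 5*1))**2/9 = (-1 + (-2 + 1 - 5))**2/9 = (-1 - 6)**2/9 = (1/9)*(-7)**2 = (1/9)*49 = 49/9 ≈ 5.4444)
H(r) = r**2/5 (H(r) = r*(r/5) = r**2/5)
529 + I*H(-30) = 529 + 49*((1/5)*(-30)**2)/9 = 529 + 49*((1/5)*900)/9 = 529 + (49/9)*180 = 529 + 980 = 1509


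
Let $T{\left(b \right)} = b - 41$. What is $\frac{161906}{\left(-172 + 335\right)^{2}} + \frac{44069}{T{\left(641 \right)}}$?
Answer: $\frac{1268012861}{15941400} \approx 79.542$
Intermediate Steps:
$T{\left(b \right)} = -41 + b$ ($T{\left(b \right)} = b - 41 = -41 + b$)
$\frac{161906}{\left(-172 + 335\right)^{2}} + \frac{44069}{T{\left(641 \right)}} = \frac{161906}{\left(-172 + 335\right)^{2}} + \frac{44069}{-41 + 641} = \frac{161906}{163^{2}} + \frac{44069}{600} = \frac{161906}{26569} + 44069 \cdot \frac{1}{600} = 161906 \cdot \frac{1}{26569} + \frac{44069}{600} = \frac{161906}{26569} + \frac{44069}{600} = \frac{1268012861}{15941400}$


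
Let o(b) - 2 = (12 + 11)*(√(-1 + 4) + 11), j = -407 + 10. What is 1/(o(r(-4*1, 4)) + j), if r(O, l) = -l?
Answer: -142/18577 - 23*√3/18577 ≈ -0.0097883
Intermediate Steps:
j = -397
o(b) = 255 + 23*√3 (o(b) = 2 + (12 + 11)*(√(-1 + 4) + 11) = 2 + 23*(√3 + 11) = 2 + 23*(11 + √3) = 2 + (253 + 23*√3) = 255 + 23*√3)
1/(o(r(-4*1, 4)) + j) = 1/((255 + 23*√3) - 397) = 1/(-142 + 23*√3)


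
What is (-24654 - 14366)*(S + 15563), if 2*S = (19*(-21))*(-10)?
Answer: -685113160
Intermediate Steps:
S = 1995 (S = ((19*(-21))*(-10))/2 = (-399*(-10))/2 = (1/2)*3990 = 1995)
(-24654 - 14366)*(S + 15563) = (-24654 - 14366)*(1995 + 15563) = -39020*17558 = -685113160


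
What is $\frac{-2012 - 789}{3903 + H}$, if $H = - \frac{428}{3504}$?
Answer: $- \frac{2453676}{3418921} \approx -0.71768$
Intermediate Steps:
$H = - \frac{107}{876}$ ($H = \left(-428\right) \frac{1}{3504} = - \frac{107}{876} \approx -0.12215$)
$\frac{-2012 - 789}{3903 + H} = \frac{-2012 - 789}{3903 - \frac{107}{876}} = - \frac{2801}{\frac{3418921}{876}} = \left(-2801\right) \frac{876}{3418921} = - \frac{2453676}{3418921}$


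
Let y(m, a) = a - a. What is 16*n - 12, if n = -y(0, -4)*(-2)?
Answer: -12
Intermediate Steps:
y(m, a) = 0
n = 0 (n = -1*0*(-2) = 0*(-2) = 0)
16*n - 12 = 16*0 - 12 = 0 - 12 = -12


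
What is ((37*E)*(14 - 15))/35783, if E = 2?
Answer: -74/35783 ≈ -0.0020680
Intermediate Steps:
((37*E)*(14 - 15))/35783 = ((37*2)*(14 - 15))/35783 = (74*(-1))*(1/35783) = -74*1/35783 = -74/35783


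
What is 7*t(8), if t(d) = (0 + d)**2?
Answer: 448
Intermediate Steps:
t(d) = d**2
7*t(8) = 7*8**2 = 7*64 = 448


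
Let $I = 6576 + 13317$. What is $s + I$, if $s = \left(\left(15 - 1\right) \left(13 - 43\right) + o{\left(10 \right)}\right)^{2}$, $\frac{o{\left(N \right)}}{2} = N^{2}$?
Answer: $68293$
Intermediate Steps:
$I = 19893$
$o{\left(N \right)} = 2 N^{2}$
$s = 48400$ ($s = \left(\left(15 - 1\right) \left(13 - 43\right) + 2 \cdot 10^{2}\right)^{2} = \left(14 \left(-30\right) + 2 \cdot 100\right)^{2} = \left(-420 + 200\right)^{2} = \left(-220\right)^{2} = 48400$)
$s + I = 48400 + 19893 = 68293$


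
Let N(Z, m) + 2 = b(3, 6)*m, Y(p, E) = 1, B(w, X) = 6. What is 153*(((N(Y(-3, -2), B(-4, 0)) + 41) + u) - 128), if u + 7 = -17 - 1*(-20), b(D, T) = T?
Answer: -8721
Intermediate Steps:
u = -4 (u = -7 + (-17 - 1*(-20)) = -7 + (-17 + 20) = -7 + 3 = -4)
N(Z, m) = -2 + 6*m
153*(((N(Y(-3, -2), B(-4, 0)) + 41) + u) - 128) = 153*((((-2 + 6*6) + 41) - 4) - 128) = 153*((((-2 + 36) + 41) - 4) - 128) = 153*(((34 + 41) - 4) - 128) = 153*((75 - 4) - 128) = 153*(71 - 128) = 153*(-57) = -8721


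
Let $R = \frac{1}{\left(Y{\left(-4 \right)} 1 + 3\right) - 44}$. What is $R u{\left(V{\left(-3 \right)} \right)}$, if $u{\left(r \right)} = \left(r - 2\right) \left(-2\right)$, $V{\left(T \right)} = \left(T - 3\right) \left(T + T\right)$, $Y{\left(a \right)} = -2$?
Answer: $\frac{68}{43} \approx 1.5814$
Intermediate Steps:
$V{\left(T \right)} = 2 T \left(-3 + T\right)$ ($V{\left(T \right)} = \left(-3 + T\right) 2 T = 2 T \left(-3 + T\right)$)
$u{\left(r \right)} = 4 - 2 r$ ($u{\left(r \right)} = \left(-2 + r\right) \left(-2\right) = 4 - 2 r$)
$R = - \frac{1}{43}$ ($R = \frac{1}{\left(\left(-2\right) 1 + 3\right) - 44} = \frac{1}{\left(-2 + 3\right) - 44} = \frac{1}{1 - 44} = \frac{1}{-43} = - \frac{1}{43} \approx -0.023256$)
$R u{\left(V{\left(-3 \right)} \right)} = - \frac{4 - 2 \cdot 2 \left(-3\right) \left(-3 - 3\right)}{43} = - \frac{4 - 2 \cdot 2 \left(-3\right) \left(-6\right)}{43} = - \frac{4 - 72}{43} = \left(- \frac{1}{43}\right) \left(-68\right) = \frac{68}{43}$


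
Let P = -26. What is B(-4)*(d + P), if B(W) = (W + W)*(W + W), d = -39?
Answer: -4160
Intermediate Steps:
B(W) = 4*W**2 (B(W) = (2*W)*(2*W) = 4*W**2)
B(-4)*(d + P) = (4*(-4)**2)*(-39 - 26) = (4*16)*(-65) = 64*(-65) = -4160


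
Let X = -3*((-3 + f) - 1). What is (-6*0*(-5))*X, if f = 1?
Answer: 0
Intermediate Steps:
X = 9 (X = -3*((-3 + 1) - 1) = -3*(-2 - 1) = -3*(-3) = 9)
(-6*0*(-5))*X = (-6*0*(-5))*9 = (0*(-5))*9 = 0*9 = 0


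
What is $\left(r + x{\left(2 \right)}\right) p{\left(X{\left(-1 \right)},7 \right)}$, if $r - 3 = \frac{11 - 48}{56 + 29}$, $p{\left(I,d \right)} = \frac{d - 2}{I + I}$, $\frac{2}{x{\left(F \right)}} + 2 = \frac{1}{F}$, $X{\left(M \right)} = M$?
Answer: $- \frac{157}{51} \approx -3.0784$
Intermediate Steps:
$x{\left(F \right)} = \frac{2}{-2 + \frac{1}{F}}$
$p{\left(I,d \right)} = \frac{-2 + d}{2 I}$
$r = \frac{218}{85}$ ($r = 3 + \frac{11 - 48}{56 + 29} = 3 - \frac{37}{85} = \frac{218}{85} \approx 2.5647$)
$\left(r + x{\left(2 \right)}\right) p{\left(X{\left(-1 \right)},7 \right)} = \left(\frac{218}{85} - \frac{4}{-1 + 2 \cdot 2}\right) \frac{-2 + 7}{2 \left(-1\right)} = \left(\frac{218}{85} - \frac{4}{-1 + 4}\right) \frac{1}{2} \left(-1\right) 5 = \left(\frac{218}{85} - \frac{4}{3}\right) \left(- \frac{5}{2}\right) = \frac{314}{255} \left(- \frac{5}{2}\right) = - \frac{157}{51}$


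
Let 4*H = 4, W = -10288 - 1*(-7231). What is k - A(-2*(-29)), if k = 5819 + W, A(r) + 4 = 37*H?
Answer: 2729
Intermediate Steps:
W = -3057 (W = -10288 + 7231 = -3057)
H = 1 (H = (1/4)*4 = 1)
A(r) = 33 (A(r) = -4 + 37*1 = -4 + 37 = 33)
k = 2762 (k = 5819 - 3057 = 2762)
k - A(-2*(-29)) = 2762 - 1*33 = 2762 - 33 = 2729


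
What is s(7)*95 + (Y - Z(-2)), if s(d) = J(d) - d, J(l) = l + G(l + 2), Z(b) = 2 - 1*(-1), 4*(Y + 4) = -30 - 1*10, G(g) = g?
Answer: 838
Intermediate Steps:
Y = -14 (Y = -4 + (-30 - 1*10)/4 = -4 + (-30 - 10)/4 = -4 + (¼)*(-40) = -4 - 10 = -14)
Z(b) = 3 (Z(b) = 2 + 1 = 3)
J(l) = 2 + 2*l (J(l) = l + (l + 2) = l + (2 + l) = 2 + 2*l)
s(d) = 2 + d (s(d) = (2 + 2*d) - d = 2 + d)
s(7)*95 + (Y - Z(-2)) = (2 + 7)*95 + (-14 - 1*3) = 9*95 + (-14 - 3) = 855 - 17 = 838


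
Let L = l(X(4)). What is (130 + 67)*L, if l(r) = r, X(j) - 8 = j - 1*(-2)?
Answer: 2758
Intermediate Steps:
X(j) = 10 + j (X(j) = 8 + (j - 1*(-2)) = 8 + (j + 2) = 8 + (2 + j) = 10 + j)
L = 14 (L = 10 + 4 = 14)
(130 + 67)*L = (130 + 67)*14 = 197*14 = 2758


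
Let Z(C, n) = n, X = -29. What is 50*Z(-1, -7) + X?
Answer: -379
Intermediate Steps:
50*Z(-1, -7) + X = 50*(-7) - 29 = -350 - 29 = -379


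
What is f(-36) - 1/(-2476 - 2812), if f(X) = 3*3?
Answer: 47593/5288 ≈ 9.0002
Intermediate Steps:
f(X) = 9
f(-36) - 1/(-2476 - 2812) = 9 - 1/(-2476 - 2812) = 9 - 1/(-5288) = 9 - 1*(-1/5288) = 9 + 1/5288 = 47593/5288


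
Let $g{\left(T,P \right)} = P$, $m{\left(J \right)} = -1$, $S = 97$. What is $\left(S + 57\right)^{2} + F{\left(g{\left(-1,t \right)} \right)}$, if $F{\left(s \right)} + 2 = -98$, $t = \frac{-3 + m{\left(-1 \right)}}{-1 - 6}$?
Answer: $23616$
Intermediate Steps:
$t = \frac{4}{7}$ ($t = \frac{-3 - 1}{-1 - 6} = - \frac{4}{-7} = \left(-4\right) \left(- \frac{1}{7}\right) = \frac{4}{7} \approx 0.57143$)
$F{\left(s \right)} = -100$ ($F{\left(s \right)} = -2 - 98 = -100$)
$\left(S + 57\right)^{2} + F{\left(g{\left(-1,t \right)} \right)} = \left(97 + 57\right)^{2} - 100 = 154^{2} - 100 = 23716 - 100 = 23616$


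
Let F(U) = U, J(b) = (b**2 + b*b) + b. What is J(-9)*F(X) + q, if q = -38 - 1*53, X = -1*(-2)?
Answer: 215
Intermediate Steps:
J(b) = b + 2*b**2 (J(b) = (b**2 + b**2) + b = 2*b**2 + b = b + 2*b**2)
X = 2
q = -91 (q = -38 - 53 = -91)
J(-9)*F(X) + q = -9*(1 + 2*(-9))*2 - 91 = -9*(1 - 18)*2 - 91 = -9*(-17)*2 - 91 = 153*2 - 91 = 306 - 91 = 215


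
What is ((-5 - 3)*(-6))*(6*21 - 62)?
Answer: 3072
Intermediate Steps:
((-5 - 3)*(-6))*(6*21 - 62) = (-8*(-6))*(126 - 62) = 48*64 = 3072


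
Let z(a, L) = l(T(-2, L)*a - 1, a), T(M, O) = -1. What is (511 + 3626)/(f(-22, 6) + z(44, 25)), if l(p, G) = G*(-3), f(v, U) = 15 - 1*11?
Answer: -4137/128 ≈ -32.320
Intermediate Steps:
f(v, U) = 4 (f(v, U) = 15 - 11 = 4)
l(p, G) = -3*G
z(a, L) = -3*a
(511 + 3626)/(f(-22, 6) + z(44, 25)) = (511 + 3626)/(4 - 3*44) = 4137/(4 - 132) = 4137/(-128) = 4137*(-1/128) = -4137/128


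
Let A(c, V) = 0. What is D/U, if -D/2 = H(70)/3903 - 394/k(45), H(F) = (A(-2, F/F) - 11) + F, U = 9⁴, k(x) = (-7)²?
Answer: 3069782/1254771567 ≈ 0.0024465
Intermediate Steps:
k(x) = 49
U = 6561
H(F) = -11 + F (H(F) = (0 - 11) + F = -11 + F)
D = 3069782/191247 (D = -2*((-11 + 70)/3903 - 394/49) = -2*(59*(1/3903) - 394*1/49) = -2*(59/3903 - 394/49) = -2*(-1534891/191247) = 3069782/191247 ≈ 16.051)
D/U = (3069782/191247)/6561 = (3069782/191247)*(1/6561) = 3069782/1254771567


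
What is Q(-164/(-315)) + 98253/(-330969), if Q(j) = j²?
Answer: -282470567/10946799675 ≈ -0.025804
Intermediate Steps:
Q(-164/(-315)) + 98253/(-330969) = (-164/(-315))² + 98253/(-330969) = (-164*(-1/315))² + 98253*(-1/330969) = (164/315)² - 32751/110323 = 26896/99225 - 32751/110323 = -282470567/10946799675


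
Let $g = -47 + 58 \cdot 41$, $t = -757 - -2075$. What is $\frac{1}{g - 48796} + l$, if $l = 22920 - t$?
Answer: $\frac{1003736929}{46465} \approx 21602.0$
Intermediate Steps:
$t = 1318$ ($t = -757 + 2075 = 1318$)
$g = 2331$ ($g = -47 + 2378 = 2331$)
$l = 21602$ ($l = 22920 - 1318 = 21602$)
$\frac{1}{g - 48796} + l = \frac{1}{2331 - 48796} + 21602 = \frac{1}{-46465} + 21602 = - \frac{1}{46465} + 21602 = \frac{1003736929}{46465}$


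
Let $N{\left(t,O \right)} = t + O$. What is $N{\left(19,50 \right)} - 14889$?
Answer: $-14820$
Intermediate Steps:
$N{\left(t,O \right)} = O + t$
$N{\left(19,50 \right)} - 14889 = \left(50 + 19\right) - 14889 = 69 - 14889 = -14820$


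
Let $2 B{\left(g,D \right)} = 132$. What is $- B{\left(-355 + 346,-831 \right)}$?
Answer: $-66$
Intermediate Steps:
$B{\left(g,D \right)} = 66$ ($B{\left(g,D \right)} = \frac{1}{2} \cdot 132 = 66$)
$- B{\left(-355 + 346,-831 \right)} = \left(-1\right) 66 = -66$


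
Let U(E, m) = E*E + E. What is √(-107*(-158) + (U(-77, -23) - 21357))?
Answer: √1401 ≈ 37.430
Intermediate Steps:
U(E, m) = E + E² (U(E, m) = E² + E = E + E²)
√(-107*(-158) + (U(-77, -23) - 21357)) = √(-107*(-158) + (-77*(1 - 77) - 21357)) = √(16906 + (-77*(-76) - 21357)) = √(16906 + (5852 - 21357)) = √(16906 - 15505) = √1401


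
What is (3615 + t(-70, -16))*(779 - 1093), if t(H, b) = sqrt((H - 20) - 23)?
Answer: -1135110 - 314*I*sqrt(113) ≈ -1.1351e+6 - 3337.9*I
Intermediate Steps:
t(H, b) = sqrt(-43 + H) (t(H, b) = sqrt((-20 + H) - 23) = sqrt(-43 + H))
(3615 + t(-70, -16))*(779 - 1093) = (3615 + sqrt(-43 - 70))*(779 - 1093) = (3615 + sqrt(-113))*(-314) = (3615 + I*sqrt(113))*(-314) = -1135110 - 314*I*sqrt(113)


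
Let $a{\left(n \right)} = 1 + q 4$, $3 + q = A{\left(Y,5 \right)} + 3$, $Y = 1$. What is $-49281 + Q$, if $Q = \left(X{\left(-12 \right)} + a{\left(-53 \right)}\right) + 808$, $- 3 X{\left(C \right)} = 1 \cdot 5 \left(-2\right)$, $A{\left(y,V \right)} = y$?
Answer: $- \frac{145394}{3} \approx -48465.0$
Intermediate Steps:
$X{\left(C \right)} = \frac{10}{3}$ ($X{\left(C \right)} = - \frac{1 \cdot 5 \left(-2\right)}{3} = - \frac{5 \left(-2\right)}{3} = \left(- \frac{1}{3}\right) \left(-10\right) = \frac{10}{3}$)
$q = 1$ ($q = -3 + \left(1 + 3\right) = -3 + 4 = 1$)
$a{\left(n \right)} = 5$ ($a{\left(n \right)} = 1 + 1 \cdot 4 = 1 + 4 = 5$)
$Q = \frac{2449}{3}$ ($Q = \left(\frac{10}{3} + 5\right) + 808 = \frac{25}{3} + 808 = \frac{2449}{3} \approx 816.33$)
$-49281 + Q = -49281 + \frac{2449}{3} = - \frac{145394}{3}$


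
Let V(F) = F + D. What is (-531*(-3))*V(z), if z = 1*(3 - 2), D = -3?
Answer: -3186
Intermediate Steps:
z = 1 (z = 1*1 = 1)
V(F) = -3 + F (V(F) = F - 3 = -3 + F)
(-531*(-3))*V(z) = (-531*(-3))*(-3 + 1) = 1593*(-2) = -3186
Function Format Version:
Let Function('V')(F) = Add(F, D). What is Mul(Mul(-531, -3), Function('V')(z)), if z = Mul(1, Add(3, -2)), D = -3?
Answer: -3186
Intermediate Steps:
z = 1 (z = Mul(1, 1) = 1)
Function('V')(F) = Add(-3, F) (Function('V')(F) = Add(F, -3) = Add(-3, F))
Mul(Mul(-531, -3), Function('V')(z)) = Mul(Mul(-531, -3), Add(-3, 1)) = Mul(1593, -2) = -3186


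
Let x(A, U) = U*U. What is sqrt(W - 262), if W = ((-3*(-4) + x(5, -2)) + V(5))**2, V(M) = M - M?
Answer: I*sqrt(6) ≈ 2.4495*I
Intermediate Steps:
x(A, U) = U**2
V(M) = 0
W = 256 (W = ((-3*(-4) + (-2)**2) + 0)**2 = ((12 + 4) + 0)**2 = (16 + 0)**2 = 16**2 = 256)
sqrt(W - 262) = sqrt(256 - 262) = sqrt(-6) = I*sqrt(6)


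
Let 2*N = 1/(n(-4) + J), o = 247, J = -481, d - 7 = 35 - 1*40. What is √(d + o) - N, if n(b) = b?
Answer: 1/970 + √249 ≈ 15.781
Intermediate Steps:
d = 2 (d = 7 + (35 - 1*40) = 7 + (35 - 40) = 7 - 5 = 2)
N = -1/970 (N = 1/(2*(-4 - 481)) = (½)/(-485) = (½)*(-1/485) = -1/970 ≈ -0.0010309)
√(d + o) - N = √(2 + 247) - 1*(-1/970) = √249 + 1/970 = 1/970 + √249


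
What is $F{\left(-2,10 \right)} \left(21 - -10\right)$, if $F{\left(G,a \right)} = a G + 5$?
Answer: $-465$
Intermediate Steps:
$F{\left(G,a \right)} = 5 + G a$ ($F{\left(G,a \right)} = G a + 5 = 5 + G a$)
$F{\left(-2,10 \right)} \left(21 - -10\right) = \left(5 - 20\right) \left(21 - -10\right) = \left(5 - 20\right) \left(21 + 10\right) = \left(-15\right) 31 = -465$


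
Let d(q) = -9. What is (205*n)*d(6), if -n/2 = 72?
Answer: 265680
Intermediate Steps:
n = -144 (n = -2*72 = -144)
(205*n)*d(6) = (205*(-144))*(-9) = -29520*(-9) = 265680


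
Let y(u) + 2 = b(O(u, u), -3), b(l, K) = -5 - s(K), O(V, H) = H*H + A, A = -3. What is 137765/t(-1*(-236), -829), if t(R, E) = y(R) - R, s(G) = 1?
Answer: -137765/244 ≈ -564.61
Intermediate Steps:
O(V, H) = -3 + H² (O(V, H) = H*H - 3 = H² - 3 = -3 + H²)
b(l, K) = -6 (b(l, K) = -5 - 1*1 = -5 - 1 = -6)
y(u) = -8 (y(u) = -2 - 6 = -8)
t(R, E) = -8 - R
137765/t(-1*(-236), -829) = 137765/(-8 - (-1)*(-236)) = 137765/(-8 - 1*236) = 137765/(-8 - 236) = 137765/(-244) = 137765*(-1/244) = -137765/244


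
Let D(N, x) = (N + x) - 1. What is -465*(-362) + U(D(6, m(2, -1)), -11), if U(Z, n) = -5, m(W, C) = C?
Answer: 168325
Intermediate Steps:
D(N, x) = -1 + N + x
-465*(-362) + U(D(6, m(2, -1)), -11) = -465*(-362) - 5 = 168330 - 5 = 168325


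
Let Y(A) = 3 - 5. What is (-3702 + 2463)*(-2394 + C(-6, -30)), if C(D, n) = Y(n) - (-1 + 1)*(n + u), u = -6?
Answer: 2968644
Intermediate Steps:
Y(A) = -2
C(D, n) = -2 (C(D, n) = -2 - (-1 + 1)*(n - 6) = -2 - 0*(-6 + n) = -2 - 1*0 = -2 + 0 = -2)
(-3702 + 2463)*(-2394 + C(-6, -30)) = (-3702 + 2463)*(-2394 - 2) = -1239*(-2396) = 2968644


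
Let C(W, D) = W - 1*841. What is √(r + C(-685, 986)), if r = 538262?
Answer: 4*√33546 ≈ 732.62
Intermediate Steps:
C(W, D) = -841 + W (C(W, D) = W - 841 = -841 + W)
√(r + C(-685, 986)) = √(538262 + (-841 - 685)) = √(538262 - 1526) = √536736 = 4*√33546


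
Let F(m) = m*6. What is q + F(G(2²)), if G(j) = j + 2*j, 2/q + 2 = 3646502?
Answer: 131274001/1823250 ≈ 72.000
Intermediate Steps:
q = 1/1823250 (q = 2/(-2 + 3646502) = 2/3646500 = 2*(1/3646500) = 1/1823250 ≈ 5.4847e-7)
G(j) = 3*j
F(m) = 6*m
q + F(G(2²)) = 1/1823250 + 6*(3*2²) = 1/1823250 + 6*(3*4) = 1/1823250 + 6*12 = 1/1823250 + 72 = 131274001/1823250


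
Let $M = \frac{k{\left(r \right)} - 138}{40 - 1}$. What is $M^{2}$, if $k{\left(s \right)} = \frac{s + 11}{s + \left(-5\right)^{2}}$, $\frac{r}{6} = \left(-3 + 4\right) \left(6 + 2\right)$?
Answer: $\frac{100300225}{8105409} \approx 12.374$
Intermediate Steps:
$r = 48$ ($r = 6 \left(-3 + 4\right) \left(6 + 2\right) = 6 \cdot 1 \cdot 8 = 6 \cdot 8 = 48$)
$k{\left(s \right)} = \frac{11 + s}{25 + s}$ ($k{\left(s \right)} = \frac{11 + s}{s + 25} = \frac{11 + s}{25 + s}$)
$M = - \frac{10015}{2847}$ ($M = \frac{\frac{11 + 48}{25 + 48} - 138}{40 - 1} = \frac{\frac{1}{73} \cdot 59 - 138}{39} = \left(\frac{1}{73} \cdot 59 - 138\right) \frac{1}{39} = \left(\frac{59}{73} - 138\right) \frac{1}{39} = \left(- \frac{10015}{73}\right) \frac{1}{39} = - \frac{10015}{2847} \approx -3.5177$)
$M^{2} = \left(- \frac{10015}{2847}\right)^{2} = \frac{100300225}{8105409}$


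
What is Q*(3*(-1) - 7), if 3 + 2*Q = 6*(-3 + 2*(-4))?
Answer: 345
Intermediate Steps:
Q = -69/2 (Q = -3/2 + (6*(-3 + 2*(-4)))/2 = -3/2 + (6*(-3 - 8))/2 = -3/2 + (6*(-11))/2 = -3/2 + (½)*(-66) = -3/2 - 33 = -69/2 ≈ -34.500)
Q*(3*(-1) - 7) = -69*(3*(-1) - 7)/2 = -69*(-3 - 7)/2 = -69/2*(-10) = 345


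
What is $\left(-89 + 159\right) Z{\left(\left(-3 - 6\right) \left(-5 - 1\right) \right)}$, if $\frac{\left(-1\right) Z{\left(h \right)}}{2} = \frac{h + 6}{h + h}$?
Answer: $- \frac{700}{9} \approx -77.778$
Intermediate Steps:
$Z{\left(h \right)} = - \frac{6 + h}{h}$ ($Z{\left(h \right)} = - 2 \frac{h + 6}{h + h} = - 2 \frac{6 + h}{2 h} = - \frac{6 + h}{h}$)
$\left(-89 + 159\right) Z{\left(\left(-3 - 6\right) \left(-5 - 1\right) \right)} = \left(-89 + 159\right) \frac{-6 - \left(-3 - 6\right) \left(-5 - 1\right)}{\left(-3 - 6\right) \left(-5 - 1\right)} = 70 \frac{-6 - \left(-9\right) \left(-6\right)}{\left(-9\right) \left(-6\right)} = 70 \frac{-6 - 54}{54} = 70 \cdot \frac{1}{54} \left(-60\right) = 70 \left(- \frac{10}{9}\right) = - \frac{700}{9}$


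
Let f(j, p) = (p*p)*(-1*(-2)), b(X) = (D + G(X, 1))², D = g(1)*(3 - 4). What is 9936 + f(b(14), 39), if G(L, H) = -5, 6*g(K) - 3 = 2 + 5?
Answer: 12978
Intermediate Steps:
g(K) = 5/3 (g(K) = ½ + (2 + 5)/6 = ½ + (⅙)*7 = ½ + 7/6 = 5/3)
D = -5/3 (D = 5*(3 - 4)/3 = (5/3)*(-1) = -5/3 ≈ -1.6667)
b(X) = 400/9 (b(X) = (-5/3 - 5)² = (-20/3)² = 400/9)
f(j, p) = 2*p² (f(j, p) = p²*2 = 2*p²)
9936 + f(b(14), 39) = 9936 + 2*39² = 9936 + 2*1521 = 9936 + 3042 = 12978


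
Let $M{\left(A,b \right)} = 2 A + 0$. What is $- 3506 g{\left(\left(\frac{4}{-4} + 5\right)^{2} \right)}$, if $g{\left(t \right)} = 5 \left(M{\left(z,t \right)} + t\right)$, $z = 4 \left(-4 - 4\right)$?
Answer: $841440$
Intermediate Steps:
$z = -32$ ($z = 4 \left(-8\right) = -32$)
$M{\left(A,b \right)} = 2 A$
$g{\left(t \right)} = -320 + 5 t$ ($g{\left(t \right)} = 5 \left(2 \left(-32\right) + t\right) = 5 \left(-64 + t\right) = -320 + 5 t$)
$- 3506 g{\left(\left(\frac{4}{-4} + 5\right)^{2} \right)} = - 3506 \left(-320 + 5 \left(\frac{4}{-4} + 5\right)^{2}\right) = - 3506 \left(-320 + 5 \left(4 \left(- \frac{1}{4}\right) + 5\right)^{2}\right) = - 3506 \left(-320 + 5 \left(-1 + 5\right)^{2}\right) = - 3506 \left(-320 + 5 \cdot 4^{2}\right) = - 3506 \left(-320 + 5 \cdot 16\right) = - 3506 \left(-320 + 80\right) = \left(-3506\right) \left(-240\right) = 841440$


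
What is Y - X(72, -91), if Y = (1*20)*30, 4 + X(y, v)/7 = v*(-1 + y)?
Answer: 45855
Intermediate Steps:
X(y, v) = -28 + 7*v*(-1 + y) (X(y, v) = -28 + 7*(v*(-1 + y)) = -28 + 7*v*(-1 + y))
Y = 600 (Y = 20*30 = 600)
Y - X(72, -91) = 600 - (-28 - 7*(-91) + 7*(-91)*72) = 600 - (-28 + 637 - 45864) = 600 - 1*(-45255) = 600 + 45255 = 45855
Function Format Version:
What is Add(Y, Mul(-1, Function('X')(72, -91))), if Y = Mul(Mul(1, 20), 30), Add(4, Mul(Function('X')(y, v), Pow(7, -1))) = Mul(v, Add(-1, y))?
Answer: 45855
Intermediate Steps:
Function('X')(y, v) = Add(-28, Mul(7, v, Add(-1, y))) (Function('X')(y, v) = Add(-28, Mul(7, Mul(v, Add(-1, y)))) = Add(-28, Mul(7, v, Add(-1, y))))
Y = 600 (Y = Mul(20, 30) = 600)
Add(Y, Mul(-1, Function('X')(72, -91))) = Add(600, Mul(-1, Add(-28, Mul(-7, -91), Mul(7, -91, 72)))) = Add(600, Mul(-1, Add(-28, 637, -45864))) = Add(600, Mul(-1, -45255)) = Add(600, 45255) = 45855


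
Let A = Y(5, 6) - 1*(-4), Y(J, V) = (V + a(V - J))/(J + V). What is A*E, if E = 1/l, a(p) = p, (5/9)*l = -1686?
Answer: -85/55638 ≈ -0.0015277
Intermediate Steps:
l = -15174/5 (l = (9/5)*(-1686) = -15174/5 ≈ -3034.8)
Y(J, V) = (-J + 2*V)/(J + V) (Y(J, V) = (V + (V - J))/(J + V) = (-J + 2*V)/(J + V))
A = 51/11 (A = (-1*5 + 2*6)/(5 + 6) - 1*(-4) = (-5 + 12)/11 + 4 = (1/11)*7 + 4 = 7/11 + 4 = 51/11 ≈ 4.6364)
E = -5/15174 (E = 1/(-15174/5) = -5/15174 ≈ -0.00032951)
A*E = (51/11)*(-5/15174) = -85/55638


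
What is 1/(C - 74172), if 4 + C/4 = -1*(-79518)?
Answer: 1/243884 ≈ 4.1003e-6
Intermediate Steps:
C = 318056 (C = -16 + 4*(-1*(-79518)) = -16 + 4*79518 = -16 + 318072 = 318056)
1/(C - 74172) = 1/(318056 - 74172) = 1/243884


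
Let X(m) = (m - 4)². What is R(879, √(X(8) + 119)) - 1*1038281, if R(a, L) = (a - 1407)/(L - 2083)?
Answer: -2252422371025/2169377 + 792*√15/2169377 ≈ -1.0383e+6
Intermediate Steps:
X(m) = (-4 + m)²
R(a, L) = (-1407 + a)/(-2083 + L)
R(879, √(X(8) + 119)) - 1*1038281 = (-1407 + 879)/(-2083 + √((-4 + 8)² + 119)) - 1*1038281 = -528/(-2083 + √(4² + 119)) - 1038281 = -528/(-2083 + √(16 + 119)) - 1038281 = -528/(-2083 + √135) - 1038281 = -528/(-2083 + 3*√15) - 1038281 = -1038281 - 528/(-2083 + 3*√15)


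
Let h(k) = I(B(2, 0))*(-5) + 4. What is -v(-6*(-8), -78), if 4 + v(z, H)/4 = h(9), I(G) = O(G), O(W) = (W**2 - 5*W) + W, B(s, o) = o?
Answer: 0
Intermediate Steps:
O(W) = W**2 - 4*W
I(G) = G*(-4 + G)
h(k) = 4 (h(k) = (0*(-4 + 0))*(-5) + 4 = (0*(-4))*(-5) + 4 = 0*(-5) + 4 = 0 + 4 = 4)
v(z, H) = 0 (v(z, H) = -16 + 4*4 = -16 + 16 = 0)
-v(-6*(-8), -78) = -1*0 = 0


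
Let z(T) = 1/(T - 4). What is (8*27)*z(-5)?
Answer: -24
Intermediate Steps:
z(T) = 1/(-4 + T)
(8*27)*z(-5) = (8*27)/(-4 - 5) = 216/(-9) = 216*(-⅑) = -24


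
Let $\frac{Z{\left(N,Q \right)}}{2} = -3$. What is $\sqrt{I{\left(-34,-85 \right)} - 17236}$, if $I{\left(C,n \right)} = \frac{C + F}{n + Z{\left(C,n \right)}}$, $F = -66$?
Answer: $\frac{6 i \sqrt{3964506}}{91} \approx 131.28 i$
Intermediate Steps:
$Z{\left(N,Q \right)} = -6$ ($Z{\left(N,Q \right)} = 2 \left(-3\right) = -6$)
$I{\left(C,n \right)} = \frac{-66 + C}{-6 + n}$ ($I{\left(C,n \right)} = \frac{C - 66}{n - 6} = \frac{-66 + C}{-6 + n}$)
$\sqrt{I{\left(-34,-85 \right)} - 17236} = \sqrt{\frac{-66 - 34}{-6 - 85} - 17236} = \sqrt{\frac{1}{-91} \left(-100\right) - 17236} = \sqrt{\left(- \frac{1}{91}\right) \left(-100\right) - 17236} = \sqrt{\frac{100}{91} - 17236} = \sqrt{- \frac{1568376}{91}} = \frac{6 i \sqrt{3964506}}{91}$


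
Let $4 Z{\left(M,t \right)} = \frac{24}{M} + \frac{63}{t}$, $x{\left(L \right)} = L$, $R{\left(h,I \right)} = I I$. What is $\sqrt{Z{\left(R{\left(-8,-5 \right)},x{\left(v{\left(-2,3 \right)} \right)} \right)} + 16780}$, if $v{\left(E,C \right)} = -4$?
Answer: $\frac{\sqrt{6710521}}{20} \approx 129.52$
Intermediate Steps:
$R{\left(h,I \right)} = I^{2}$
$Z{\left(M,t \right)} = \frac{6}{M} + \frac{63}{4 t}$ ($Z{\left(M,t \right)} = \frac{\frac{24}{M} + \frac{63}{t}}{4} = \frac{6}{M} + \frac{63}{4 t}$)
$\sqrt{Z{\left(R{\left(-8,-5 \right)},x{\left(v{\left(-2,3 \right)} \right)} \right)} + 16780} = \sqrt{\left(\frac{6}{\left(-5\right)^{2}} + \frac{63}{4 \left(-4\right)}\right) + 16780} = \sqrt{\left(\frac{6}{25} + \frac{63}{4} \left(- \frac{1}{4}\right)\right) + 16780} = \sqrt{\left(6 \cdot \frac{1}{25} - \frac{63}{16}\right) + 16780} = \sqrt{\left(\frac{6}{25} - \frac{63}{16}\right) + 16780} = \sqrt{- \frac{1479}{400} + 16780} = \sqrt{\frac{6710521}{400}} = \frac{\sqrt{6710521}}{20}$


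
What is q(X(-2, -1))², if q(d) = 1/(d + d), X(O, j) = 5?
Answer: 1/100 ≈ 0.010000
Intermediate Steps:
q(d) = 1/(2*d)
q(X(-2, -1))² = ((½)/5)² = ((½)*(⅕))² = (⅒)² = 1/100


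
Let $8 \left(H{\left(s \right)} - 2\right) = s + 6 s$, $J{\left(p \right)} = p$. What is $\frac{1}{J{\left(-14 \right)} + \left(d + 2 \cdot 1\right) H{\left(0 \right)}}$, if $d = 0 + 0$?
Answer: $- \frac{1}{10} \approx -0.1$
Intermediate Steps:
$d = 0$
$H{\left(s \right)} = 2 + \frac{7 s}{8}$ ($H{\left(s \right)} = 2 + \frac{s + 6 s}{8} = 2 + \frac{7 s}{8}$)
$\frac{1}{J{\left(-14 \right)} + \left(d + 2 \cdot 1\right) H{\left(0 \right)}} = \frac{1}{-14 + \left(0 + 2 \cdot 1\right) \left(2 + \frac{7}{8} \cdot 0\right)} = \frac{1}{-14 + \left(0 + 2\right) \left(2 + 0\right)} = \frac{1}{-14 + 2 \cdot 2} = \frac{1}{-14 + 4} = \frac{1}{-10} = - \frac{1}{10}$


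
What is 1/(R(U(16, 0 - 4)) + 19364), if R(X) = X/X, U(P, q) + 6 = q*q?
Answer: 1/19365 ≈ 5.1640e-5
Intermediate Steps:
U(P, q) = -6 + q**2 (U(P, q) = -6 + q*q = -6 + q**2)
R(X) = 1
1/(R(U(16, 0 - 4)) + 19364) = 1/(1 + 19364) = 1/19365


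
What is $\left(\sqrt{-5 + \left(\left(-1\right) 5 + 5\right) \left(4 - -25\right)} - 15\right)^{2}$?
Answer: $\left(15 - i \sqrt{5}\right)^{2} \approx 220.0 - 67.082 i$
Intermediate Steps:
$\left(\sqrt{-5 + \left(\left(-1\right) 5 + 5\right) \left(4 - -25\right)} - 15\right)^{2} = \left(\sqrt{-5 + \left(-5 + 5\right) \left(4 + 25\right)} - 15\right)^{2} = \left(\sqrt{-5 + 0 \cdot 29} - 15\right)^{2} = \left(\sqrt{-5 + 0} - 15\right)^{2} = \left(\sqrt{-5} - 15\right)^{2} = \left(i \sqrt{5} - 15\right)^{2} = \left(-15 + i \sqrt{5}\right)^{2}$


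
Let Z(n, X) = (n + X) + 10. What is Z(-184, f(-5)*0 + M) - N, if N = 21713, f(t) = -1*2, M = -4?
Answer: -21891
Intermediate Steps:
f(t) = -2
Z(n, X) = 10 + X + n (Z(n, X) = (X + n) + 10 = 10 + X + n)
Z(-184, f(-5)*0 + M) - N = (10 + (-2*0 - 4) - 184) - 1*21713 = (10 + (0 - 4) - 184) - 21713 = (10 - 4 - 184) - 21713 = -178 - 21713 = -21891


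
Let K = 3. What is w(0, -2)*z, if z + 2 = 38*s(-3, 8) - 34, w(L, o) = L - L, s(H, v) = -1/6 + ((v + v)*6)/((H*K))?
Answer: 0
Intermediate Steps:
s(H, v) = -⅙ + 4*v/H (s(H, v) = -1/6 + ((v + v)*6)/((H*3)) = -1*⅙ + ((2*v)*6)/((3*H)) = -⅙ + (12*v)*(1/(3*H)) = -⅙ + 4*v/H)
w(L, o) = 0
z = -1343/3 (z = -2 + (38*((⅙)*(-1*(-3) + 24*8)/(-3)) - 34) = -2 + (38*((⅙)*(-⅓)*(3 + 192)) - 34) = -2 + (38*((⅙)*(-⅓)*195) - 34) = -2 + (38*(-65/6) - 34) = -2 + (-1235/3 - 34) = -2 - 1337/3 = -1343/3 ≈ -447.67)
w(0, -2)*z = 0*(-1343/3) = 0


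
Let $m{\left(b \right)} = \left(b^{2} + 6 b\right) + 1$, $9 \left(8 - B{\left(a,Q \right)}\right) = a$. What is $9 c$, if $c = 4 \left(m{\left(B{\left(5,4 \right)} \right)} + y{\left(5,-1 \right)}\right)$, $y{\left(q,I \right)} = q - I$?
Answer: $\frac{34696}{9} \approx 3855.1$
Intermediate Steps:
$B{\left(a,Q \right)} = 8 - \frac{a}{9}$
$m{\left(b \right)} = 1 + b^{2} + 6 b$
$c = \frac{34696}{81}$ ($c = 4 \left(\left(1 + \left(8 - \frac{5}{9}\right)^{2} + 6 \left(8 - \frac{5}{9}\right)\right) + \left(5 - -1\right)\right) = 4 \left(\left(1 + \left(8 - \frac{5}{9}\right)^{2} + 6 \left(8 - \frac{5}{9}\right)\right) + \left(5 + 1\right)\right) = 4 \left(\left(1 + \left(\frac{67}{9}\right)^{2} + 6 \cdot \frac{67}{9}\right) + 6\right) = 4 \left(\left(1 + \frac{4489}{81} + \frac{134}{3}\right) + 6\right) = 4 \left(\frac{8188}{81} + 6\right) = 4 \cdot \frac{8674}{81} = \frac{34696}{81} \approx 428.35$)
$9 c = 9 \cdot \frac{34696}{81} = \frac{34696}{9}$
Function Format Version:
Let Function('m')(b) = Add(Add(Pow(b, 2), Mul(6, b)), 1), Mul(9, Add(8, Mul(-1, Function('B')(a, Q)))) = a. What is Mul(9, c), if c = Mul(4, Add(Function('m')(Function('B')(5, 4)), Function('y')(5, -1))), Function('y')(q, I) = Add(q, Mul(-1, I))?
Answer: Rational(34696, 9) ≈ 3855.1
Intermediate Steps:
Function('B')(a, Q) = Add(8, Mul(Rational(-1, 9), a))
Function('m')(b) = Add(1, Pow(b, 2), Mul(6, b))
c = Rational(34696, 81) (c = Mul(4, Add(Add(1, Pow(Add(8, Mul(Rational(-1, 9), 5)), 2), Mul(6, Add(8, Mul(Rational(-1, 9), 5)))), Add(5, Mul(-1, -1)))) = Mul(4, Add(Add(1, Pow(Add(8, Rational(-5, 9)), 2), Mul(6, Add(8, Rational(-5, 9)))), Add(5, 1))) = Mul(4, Add(Add(1, Pow(Rational(67, 9), 2), Mul(6, Rational(67, 9))), 6)) = Mul(4, Add(Add(1, Rational(4489, 81), Rational(134, 3)), 6)) = Mul(4, Add(Rational(8188, 81), 6)) = Mul(4, Rational(8674, 81)) = Rational(34696, 81) ≈ 428.35)
Mul(9, c) = Mul(9, Rational(34696, 81)) = Rational(34696, 9)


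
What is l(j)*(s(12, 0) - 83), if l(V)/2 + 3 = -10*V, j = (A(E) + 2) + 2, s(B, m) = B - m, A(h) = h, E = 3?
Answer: 10366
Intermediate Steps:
j = 7 (j = (3 + 2) + 2 = 5 + 2 = 7)
l(V) = -6 - 20*V (l(V) = -6 + 2*(-10*V) = -6 - 20*V)
l(j)*(s(12, 0) - 83) = (-6 - 20*7)*((12 - 1*0) - 83) = (-6 - 140)*((12 + 0) - 83) = -146*(12 - 83) = -146*(-71) = 10366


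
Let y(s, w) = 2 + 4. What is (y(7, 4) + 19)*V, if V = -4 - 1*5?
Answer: -225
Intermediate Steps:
V = -9 (V = -4 - 5 = -9)
y(s, w) = 6
(y(7, 4) + 19)*V = (6 + 19)*(-9) = 25*(-9) = -225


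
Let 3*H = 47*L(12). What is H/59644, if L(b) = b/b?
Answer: 47/178932 ≈ 0.00026267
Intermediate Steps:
L(b) = 1
H = 47/3 (H = (47*1)/3 = (1/3)*47 = 47/3 ≈ 15.667)
H/59644 = (47/3)/59644 = (47/3)*(1/59644) = 47/178932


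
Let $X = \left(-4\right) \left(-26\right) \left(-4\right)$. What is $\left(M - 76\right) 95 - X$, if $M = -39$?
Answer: $-10509$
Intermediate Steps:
$X = -416$ ($X = 104 \left(-4\right) = -416$)
$\left(M - 76\right) 95 - X = \left(-39 - 76\right) 95 - -416 = \left(-115\right) 95 + 416 = -10925 + 416 = -10509$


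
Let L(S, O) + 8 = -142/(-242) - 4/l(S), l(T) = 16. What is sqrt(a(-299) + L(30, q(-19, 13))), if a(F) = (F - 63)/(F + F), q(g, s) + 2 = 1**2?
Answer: I*sqrt(305394713)/6578 ≈ 2.6567*I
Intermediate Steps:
q(g, s) = -1 (q(g, s) = -2 + 1**2 = -2 + 1 = -1)
L(S, O) = -3709/484 (L(S, O) = -8 + (-142/(-242) - 4/16) = -8 + (-142*(-1/242) - 4*1/16) = -8 + (71/121 - 1/4) = -8 + 163/484 = -3709/484)
a(F) = (-63 + F)/(2*F) (a(F) = (-63 + F)/((2*F)) = (-63 + F)*(1/(2*F)) = (-63 + F)/(2*F))
sqrt(a(-299) + L(30, q(-19, 13))) = sqrt((1/2)*(-63 - 299)/(-299) - 3709/484) = sqrt((1/2)*(-1/299)*(-362) - 3709/484) = sqrt(181/299 - 3709/484) = sqrt(-1021387/144716) = I*sqrt(305394713)/6578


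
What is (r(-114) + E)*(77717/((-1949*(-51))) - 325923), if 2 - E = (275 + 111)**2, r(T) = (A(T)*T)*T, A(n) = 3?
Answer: 3563792059655360/99399 ≈ 3.5853e+10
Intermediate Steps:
r(T) = 3*T**2 (r(T) = (3*T)*T = 3*T**2)
E = -148994 (E = 2 - (275 + 111)**2 = 2 - 1*386**2 = 2 - 1*148996 = 2 - 148996 = -148994)
(r(-114) + E)*(77717/((-1949*(-51))) - 325923) = (3*(-114)**2 - 148994)*(77717/((-1949*(-51))) - 325923) = (3*12996 - 148994)*(77717/99399 - 325923) = (38988 - 148994)*(77717*(1/99399) - 325923) = -110006*(77717/99399 - 325923) = -110006*(-32396342560/99399) = 3563792059655360/99399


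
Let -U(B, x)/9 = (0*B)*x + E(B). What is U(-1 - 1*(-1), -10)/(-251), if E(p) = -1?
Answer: -9/251 ≈ -0.035857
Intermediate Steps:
U(B, x) = 9 (U(B, x) = -9*((0*B)*x - 1) = -9*(0*x - 1) = -9*(0 - 1) = -9*(-1) = 9)
U(-1 - 1*(-1), -10)/(-251) = 9/(-251) = 9*(-1/251) = -9/251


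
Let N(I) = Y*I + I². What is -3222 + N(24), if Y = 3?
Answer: -2574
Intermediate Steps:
N(I) = I² + 3*I (N(I) = 3*I + I² = I² + 3*I)
-3222 + N(24) = -3222 + 24*(3 + 24) = -3222 + 24*27 = -3222 + 648 = -2574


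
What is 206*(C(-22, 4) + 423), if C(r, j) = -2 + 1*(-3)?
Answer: 86108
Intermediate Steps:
C(r, j) = -5 (C(r, j) = -2 - 3 = -5)
206*(C(-22, 4) + 423) = 206*(-5 + 423) = 206*418 = 86108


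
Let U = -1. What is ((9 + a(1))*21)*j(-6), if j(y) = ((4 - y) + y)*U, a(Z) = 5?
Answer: -1176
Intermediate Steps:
j(y) = -4 (j(y) = ((4 - y) + y)*(-1) = 4*(-1) = -4)
((9 + a(1))*21)*j(-6) = ((9 + 5)*21)*(-4) = (14*21)*(-4) = 294*(-4) = -1176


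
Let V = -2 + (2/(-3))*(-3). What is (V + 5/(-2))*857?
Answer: -4285/2 ≈ -2142.5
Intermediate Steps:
V = 0 (V = -2 + (2*(-1/3))*(-3) = -2 - 2/3*(-3) = -2 + 2 = 0)
(V + 5/(-2))*857 = (0 + 5/(-2))*857 = (0 + 5*(-1/2))*857 = (0 - 5/2)*857 = -5/2*857 = -4285/2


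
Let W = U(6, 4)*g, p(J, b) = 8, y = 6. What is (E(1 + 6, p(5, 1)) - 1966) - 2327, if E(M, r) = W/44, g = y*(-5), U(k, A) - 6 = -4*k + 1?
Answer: -94191/22 ≈ -4281.4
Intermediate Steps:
U(k, A) = 7 - 4*k (U(k, A) = 6 + (-4*k + 1) = 6 + (1 - 4*k) = 7 - 4*k)
g = -30 (g = 6*(-5) = -30)
W = 510 (W = (7 - 4*6)*(-30) = (7 - 24)*(-30) = -17*(-30) = 510)
E(M, r) = 255/22 (E(M, r) = 510/44 = 510*(1/44) = 255/22)
(E(1 + 6, p(5, 1)) - 1966) - 2327 = (255/22 - 1966) - 2327 = -42997/22 - 2327 = -94191/22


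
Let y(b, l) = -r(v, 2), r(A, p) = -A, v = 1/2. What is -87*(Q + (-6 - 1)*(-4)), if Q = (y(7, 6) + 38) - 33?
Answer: -5829/2 ≈ -2914.5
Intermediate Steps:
v = ½ ≈ 0.50000
y(b, l) = ½ (y(b, l) = -(-1)/2 = -1*(-½) = ½)
Q = 11/2 (Q = (½ + 38) - 33 = 77/2 - 33 = 11/2 ≈ 5.5000)
-87*(Q + (-6 - 1)*(-4)) = -87*(11/2 + (-6 - 1)*(-4)) = -87*(11/2 - 7*(-4)) = -87*(11/2 + 28) = -87*67/2 = -5829/2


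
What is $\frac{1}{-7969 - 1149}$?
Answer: $- \frac{1}{9118} \approx -0.00010967$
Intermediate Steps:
$\frac{1}{-7969 - 1149} = \frac{1}{-9118} = - \frac{1}{9118}$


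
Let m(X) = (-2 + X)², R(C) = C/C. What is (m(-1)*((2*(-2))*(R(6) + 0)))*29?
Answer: -1044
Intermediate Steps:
R(C) = 1
(m(-1)*((2*(-2))*(R(6) + 0)))*29 = ((-2 - 1)²*((2*(-2))*(1 + 0)))*29 = ((-3)²*(-4*1))*29 = (9*(-4))*29 = -36*29 = -1044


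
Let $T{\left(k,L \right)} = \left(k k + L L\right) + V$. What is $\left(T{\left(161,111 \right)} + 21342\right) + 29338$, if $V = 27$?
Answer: $88949$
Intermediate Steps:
$T{\left(k,L \right)} = 27 + L^{2} + k^{2}$ ($T{\left(k,L \right)} = \left(k k + L L\right) + 27 = \left(k^{2} + L^{2}\right) + 27 = \left(L^{2} + k^{2}\right) + 27 = 27 + L^{2} + k^{2}$)
$\left(T{\left(161,111 \right)} + 21342\right) + 29338 = \left(\left(27 + 111^{2} + 161^{2}\right) + 21342\right) + 29338 = \left(\left(27 + 12321 + 25921\right) + 21342\right) + 29338 = \left(38269 + 21342\right) + 29338 = 59611 + 29338 = 88949$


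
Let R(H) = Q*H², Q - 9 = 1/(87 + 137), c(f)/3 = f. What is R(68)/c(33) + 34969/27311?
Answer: 15968403977/37853046 ≈ 421.85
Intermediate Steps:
c(f) = 3*f
Q = 2017/224 (Q = 9 + 1/(87 + 137) = 9 + 1/224 = 2017/224 ≈ 9.0045)
R(H) = 2017*H²/224
R(68)/c(33) + 34969/27311 = ((2017/224)*68²)/((3*33)) + 34969/27311 = ((2017/224)*4624)/99 + 34969*(1/27311) = (582913/14)*(1/99) + 34969/27311 = 582913/1386 + 34969/27311 = 15968403977/37853046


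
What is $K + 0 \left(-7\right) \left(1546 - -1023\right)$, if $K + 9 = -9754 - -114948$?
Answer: $105185$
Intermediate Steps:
$K = 105185$ ($K = -9 - -105194 = -9 + \left(-9754 + 114948\right) = -9 + 105194 = 105185$)
$K + 0 \left(-7\right) \left(1546 - -1023\right) = 105185 + 0 \left(-7\right) \left(1546 - -1023\right) = 105185 + 0 \left(1546 + 1023\right) = 105185 + 0 \cdot 2569 = 105185 + 0 = 105185$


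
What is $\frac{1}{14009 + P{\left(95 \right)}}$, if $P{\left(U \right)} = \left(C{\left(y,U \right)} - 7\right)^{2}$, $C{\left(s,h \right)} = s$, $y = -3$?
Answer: $\frac{1}{14109} \approx 7.0877 \cdot 10^{-5}$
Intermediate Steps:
$P{\left(U \right)} = 100$ ($P{\left(U \right)} = \left(-3 - 7\right)^{2} = \left(-10\right)^{2} = 100$)
$\frac{1}{14009 + P{\left(95 \right)}} = \frac{1}{14009 + 100} = \frac{1}{14109}$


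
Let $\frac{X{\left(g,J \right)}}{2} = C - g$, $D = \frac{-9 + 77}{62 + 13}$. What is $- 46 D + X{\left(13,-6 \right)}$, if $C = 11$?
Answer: $- \frac{3428}{75} \approx -45.707$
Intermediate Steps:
$D = \frac{68}{75} \approx 0.90667$
$X{\left(g,J \right)} = 22 - 2 g$ ($X{\left(g,J \right)} = 2 \left(11 - g\right) = 22 - 2 g$)
$- 46 D + X{\left(13,-6 \right)} = \left(-46\right) \frac{68}{75} + \left(22 - 26\right) = - \frac{3128}{75} + \left(22 - 26\right) = - \frac{3128}{75} - 4 = - \frac{3428}{75}$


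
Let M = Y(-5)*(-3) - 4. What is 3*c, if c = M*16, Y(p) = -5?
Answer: 528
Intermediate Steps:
M = 11 (M = -5*(-3) - 4 = 15 - 4 = 11)
c = 176 (c = 11*16 = 176)
3*c = 3*176 = 528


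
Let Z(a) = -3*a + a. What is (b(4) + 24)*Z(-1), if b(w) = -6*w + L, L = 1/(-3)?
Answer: -⅔ ≈ -0.66667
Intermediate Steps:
L = -⅓ ≈ -0.33333
Z(a) = -2*a
b(w) = -⅓ - 6*w (b(w) = -6*w - ⅓ = -⅓ - 6*w)
(b(4) + 24)*Z(-1) = ((-⅓ - 6*4) + 24)*(-2*(-1)) = ((-⅓ - 24) + 24)*2 = (-73/3 + 24)*2 = -⅓*2 = -⅔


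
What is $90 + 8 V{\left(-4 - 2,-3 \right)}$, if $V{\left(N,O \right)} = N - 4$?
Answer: $10$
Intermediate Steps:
$V{\left(N,O \right)} = -4 + N$
$90 + 8 V{\left(-4 - 2,-3 \right)} = 90 + 8 \left(-4 - 6\right) = 90 + 8 \left(-10\right) = 90 - 80 = 10$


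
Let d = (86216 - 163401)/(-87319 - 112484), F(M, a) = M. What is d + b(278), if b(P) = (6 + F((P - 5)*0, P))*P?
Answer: 333348589/199803 ≈ 1668.4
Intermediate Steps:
b(P) = 6*P (b(P) = (6 + (P - 5)*0)*P = (6 + (-5 + P)*0)*P = (6 + 0)*P = 6*P)
d = 77185/199803 (d = -77185/(-199803) = -77185*(-1/199803) = 77185/199803 ≈ 0.38631)
d + b(278) = 77185/199803 + 6*278 = 77185/199803 + 1668 = 333348589/199803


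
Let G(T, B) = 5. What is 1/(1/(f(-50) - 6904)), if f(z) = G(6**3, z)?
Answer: -6899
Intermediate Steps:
f(z) = 5
1/(1/(f(-50) - 6904)) = 1/(1/(5 - 6904)) = 1/(1/(-6899)) = 1/(-1/6899) = -6899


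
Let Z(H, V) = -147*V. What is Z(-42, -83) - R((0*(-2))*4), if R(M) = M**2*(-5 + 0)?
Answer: 12201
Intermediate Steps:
R(M) = -5*M**2 (R(M) = M**2*(-5) = -5*M**2)
Z(-42, -83) - R((0*(-2))*4) = -147*(-83) - (-5)*((0*(-2))*4)**2 = 12201 - (-5)*(0*4)**2 = 12201 - (-5)*0**2 = 12201 - (-5)*0 = 12201 - 1*0 = 12201 + 0 = 12201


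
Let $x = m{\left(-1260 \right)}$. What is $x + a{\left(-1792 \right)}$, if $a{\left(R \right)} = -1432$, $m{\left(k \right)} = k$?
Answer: $-2692$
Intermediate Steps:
$x = -1260$
$x + a{\left(-1792 \right)} = -1260 - 1432 = -2692$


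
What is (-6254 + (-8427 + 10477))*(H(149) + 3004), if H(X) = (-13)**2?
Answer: -13339292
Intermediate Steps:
H(X) = 169
(-6254 + (-8427 + 10477))*(H(149) + 3004) = (-6254 + (-8427 + 10477))*(169 + 3004) = (-6254 + 2050)*3173 = -4204*3173 = -13339292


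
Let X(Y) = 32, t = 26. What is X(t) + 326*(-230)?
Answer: -74948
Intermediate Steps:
X(t) + 326*(-230) = 32 + 326*(-230) = 32 - 74980 = -74948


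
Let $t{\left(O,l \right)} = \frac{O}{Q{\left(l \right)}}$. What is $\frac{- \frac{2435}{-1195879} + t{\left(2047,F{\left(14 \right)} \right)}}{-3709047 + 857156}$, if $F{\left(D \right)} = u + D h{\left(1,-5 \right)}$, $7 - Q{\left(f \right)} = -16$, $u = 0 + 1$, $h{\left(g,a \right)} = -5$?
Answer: $- \frac{106435666}{3410516557189} \approx -3.1208 \cdot 10^{-5}$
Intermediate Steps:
$u = 1$
$Q{\left(f \right)} = 23$ ($Q{\left(f \right)} = 7 - -16 = 7 + 16 = 23$)
$F{\left(D \right)} = 1 - 5 D$ ($F{\left(D \right)} = 1 + D \left(-5\right) = 1 - 5 D$)
$t{\left(O,l \right)} = \frac{O}{23}$
$\frac{- \frac{2435}{-1195879} + t{\left(2047,F{\left(14 \right)} \right)}}{-3709047 + 857156} = \frac{- \frac{2435}{-1195879} + \frac{1}{23} \cdot 2047}{-3709047 + 857156} = \frac{\left(-2435\right) \left(- \frac{1}{1195879}\right) + 89}{-2851891} = \left(\frac{2435}{1195879} + 89\right) \left(- \frac{1}{2851891}\right) = \frac{106435666}{1195879} \left(- \frac{1}{2851891}\right) = - \frac{106435666}{3410516557189}$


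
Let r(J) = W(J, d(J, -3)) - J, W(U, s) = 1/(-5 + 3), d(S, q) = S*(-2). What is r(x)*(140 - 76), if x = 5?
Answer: -352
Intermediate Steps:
d(S, q) = -2*S
W(U, s) = -½ (W(U, s) = 1/(-2) = -½)
r(J) = -½ - J
r(x)*(140 - 76) = (-½ - 1*5)*(140 - 76) = (-½ - 5)*64 = -11/2*64 = -352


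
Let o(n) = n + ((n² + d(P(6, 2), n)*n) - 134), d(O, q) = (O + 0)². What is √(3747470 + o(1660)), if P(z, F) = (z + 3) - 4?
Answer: 36*√5051 ≈ 2558.5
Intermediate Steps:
P(z, F) = -1 + z (P(z, F) = (3 + z) - 4 = -1 + z)
d(O, q) = O²
o(n) = -134 + n² + 26*n (o(n) = n + ((n² + (-1 + 6)²*n) - 134) = n + ((n² + 5²*n) - 134) = n + ((n² + 25*n) - 134) = n + (-134 + n² + 25*n) = -134 + n² + 26*n)
√(3747470 + o(1660)) = √(3747470 + (-134 + 1660² + 26*1660)) = √(3747470 + (-134 + 2755600 + 43160)) = √(3747470 + 2798626) = √6546096 = 36*√5051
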